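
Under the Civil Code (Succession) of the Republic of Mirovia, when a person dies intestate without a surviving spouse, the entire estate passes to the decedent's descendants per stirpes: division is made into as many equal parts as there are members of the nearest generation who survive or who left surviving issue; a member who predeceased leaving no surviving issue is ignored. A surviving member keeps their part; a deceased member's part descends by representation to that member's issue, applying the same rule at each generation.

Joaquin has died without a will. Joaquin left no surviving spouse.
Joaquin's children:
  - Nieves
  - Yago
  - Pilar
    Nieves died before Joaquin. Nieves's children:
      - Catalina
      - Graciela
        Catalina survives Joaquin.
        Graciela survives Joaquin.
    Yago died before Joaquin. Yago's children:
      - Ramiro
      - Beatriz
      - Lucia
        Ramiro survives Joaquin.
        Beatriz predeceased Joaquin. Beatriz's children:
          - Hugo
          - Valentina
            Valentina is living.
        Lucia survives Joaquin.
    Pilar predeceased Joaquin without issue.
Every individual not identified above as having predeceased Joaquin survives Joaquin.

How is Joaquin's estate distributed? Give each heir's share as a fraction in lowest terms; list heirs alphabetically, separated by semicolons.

Catalina 1/4; Graciela 1/4; Hugo 1/12; Lucia 1/6; Ramiro 1/6; Valentina 1/12

There is no surviving spouse, so the entire estate passes to Joaquin's descendants per stirpes.
Pilar left no surviving issue, so that branch lapses and is disregarded.
The estate is divided into 2 equal shares of 1/2 among Nieves, Yago.
Nieves predeceased; the 1/2 allotted to Nieves's branch passes to Nieves's issue by representation.
The 1/2 is divided into 2 equal shares of 1/4 among Catalina, Graciela.
Catalina is living and takes 1/4.
Graciela is living and takes 1/4.
Yago predeceased; the 1/2 allotted to Yago's branch passes to Yago's issue by representation.
The 1/2 is divided into 3 equal shares of 1/6 among Ramiro, Beatriz, Lucia.
Ramiro is living and takes 1/6.
Beatriz predeceased; the 1/6 allotted to Beatriz's branch passes to Beatriz's issue by representation.
The 1/6 is divided into 2 equal shares of 1/12 among Hugo, Valentina.
Hugo is living and takes 1/12.
Valentina is living and takes 1/12.
Lucia is living and takes 1/6.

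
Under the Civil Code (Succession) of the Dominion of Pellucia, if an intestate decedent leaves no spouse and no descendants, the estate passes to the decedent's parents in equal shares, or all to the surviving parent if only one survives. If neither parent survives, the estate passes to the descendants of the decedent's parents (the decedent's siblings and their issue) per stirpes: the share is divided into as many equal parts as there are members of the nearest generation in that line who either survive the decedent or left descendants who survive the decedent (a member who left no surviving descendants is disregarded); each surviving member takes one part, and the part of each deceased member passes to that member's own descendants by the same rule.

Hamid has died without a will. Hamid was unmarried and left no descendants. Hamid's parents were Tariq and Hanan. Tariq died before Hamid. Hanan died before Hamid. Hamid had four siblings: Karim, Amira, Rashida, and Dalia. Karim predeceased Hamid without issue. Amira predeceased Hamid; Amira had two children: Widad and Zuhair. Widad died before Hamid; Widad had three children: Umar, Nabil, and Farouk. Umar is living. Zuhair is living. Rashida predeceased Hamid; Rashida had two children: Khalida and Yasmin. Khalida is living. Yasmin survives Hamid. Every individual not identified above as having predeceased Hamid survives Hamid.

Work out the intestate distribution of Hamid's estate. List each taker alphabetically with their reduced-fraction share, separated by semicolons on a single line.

Neither parent survives and there are no descendants, so the estate passes to Hamid's siblings and their issue per stirpes.
Karim left no surviving issue, so that branch lapses and is disregarded.
The estate is divided into 3 equal shares of 1/3 among Amira, Rashida, Dalia.
Amira predeceased; the 1/3 allotted to Amira's branch passes to Amira's issue by representation.
The 1/3 is divided into 2 equal shares of 1/6 among Widad, Zuhair.
Widad predeceased; the 1/6 allotted to Widad's branch passes to Widad's issue by representation.
The 1/6 is divided into 3 equal shares of 1/18 among Umar, Nabil, Farouk.
Umar is living and takes 1/18.
Nabil is living and takes 1/18.
Farouk is living and takes 1/18.
Zuhair is living and takes 1/6.
Rashida predeceased; the 1/3 allotted to Rashida's branch passes to Rashida's issue by representation.
The 1/3 is divided into 2 equal shares of 1/6 among Khalida, Yasmin.
Khalida is living and takes 1/6.
Yasmin is living and takes 1/6.
Dalia is living and takes 1/3.

Dalia 1/3; Farouk 1/18; Khalida 1/6; Nabil 1/18; Umar 1/18; Yasmin 1/6; Zuhair 1/6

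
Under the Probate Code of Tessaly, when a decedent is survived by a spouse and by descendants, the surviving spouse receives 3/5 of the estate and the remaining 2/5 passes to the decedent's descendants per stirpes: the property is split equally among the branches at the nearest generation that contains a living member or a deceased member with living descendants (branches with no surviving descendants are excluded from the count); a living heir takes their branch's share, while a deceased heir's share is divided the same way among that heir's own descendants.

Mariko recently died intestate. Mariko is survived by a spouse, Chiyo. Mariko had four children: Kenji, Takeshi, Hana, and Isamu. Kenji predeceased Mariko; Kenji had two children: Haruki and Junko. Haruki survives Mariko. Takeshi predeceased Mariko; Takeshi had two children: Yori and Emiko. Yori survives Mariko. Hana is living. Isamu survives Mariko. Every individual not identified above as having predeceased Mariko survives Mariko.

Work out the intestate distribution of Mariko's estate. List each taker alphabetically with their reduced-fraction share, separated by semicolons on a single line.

Chiyo 3/5; Emiko 1/20; Hana 1/10; Haruki 1/20; Isamu 1/10; Junko 1/20; Yori 1/20

Chiyo, as surviving spouse, takes 3/5.
The remaining 2/5 passes to Mariko's descendants per stirpes.
The 2/5 is divided into 4 equal shares of 1/10 among Kenji, Takeshi, Hana, Isamu.
Kenji predeceased; the 1/10 allotted to Kenji's branch passes to Kenji's issue by representation.
The 1/10 is divided into 2 equal shares of 1/20 among Haruki, Junko.
Haruki is living and takes 1/20.
Junko is living and takes 1/20.
Takeshi predeceased; the 1/10 allotted to Takeshi's branch passes to Takeshi's issue by representation.
The 1/10 is divided into 2 equal shares of 1/20 among Yori, Emiko.
Yori is living and takes 1/20.
Emiko is living and takes 1/20.
Hana is living and takes 1/10.
Isamu is living and takes 1/10.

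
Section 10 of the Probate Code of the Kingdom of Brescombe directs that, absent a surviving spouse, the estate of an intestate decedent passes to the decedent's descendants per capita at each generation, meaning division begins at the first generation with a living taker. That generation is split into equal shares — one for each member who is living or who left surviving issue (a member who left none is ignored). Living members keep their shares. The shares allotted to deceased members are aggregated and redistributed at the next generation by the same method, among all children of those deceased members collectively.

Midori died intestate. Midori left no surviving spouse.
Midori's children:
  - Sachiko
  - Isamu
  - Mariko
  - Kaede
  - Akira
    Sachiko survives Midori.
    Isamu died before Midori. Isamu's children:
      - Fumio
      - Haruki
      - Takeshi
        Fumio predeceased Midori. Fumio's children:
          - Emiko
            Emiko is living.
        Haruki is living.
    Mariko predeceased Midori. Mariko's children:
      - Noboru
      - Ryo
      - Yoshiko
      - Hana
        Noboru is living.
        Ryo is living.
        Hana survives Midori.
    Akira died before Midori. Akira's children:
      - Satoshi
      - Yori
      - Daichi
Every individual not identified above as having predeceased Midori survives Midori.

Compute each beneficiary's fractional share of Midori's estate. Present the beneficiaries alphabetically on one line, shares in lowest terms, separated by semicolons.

There is no surviving spouse, so the entire estate passes to Midori's descendants per capita at each generation.
At generation 1 (Sachiko, Isamu, Mariko, Kaede, Akira) there are 5 shares of (1)/5 = 1/5 each.
Living: Sachiko and Kaede — each takes 1/5.
Deceased: Isamu, Mariko, and Akira. Their combined 3/5 is pooled and carried to generation 2.
At generation 2 (Fumio, Haruki, Takeshi, Noboru, Ryo, Yoshiko, Hana, Satoshi, Yori, Daichi) there are 10 shares of (3/5)/10 = 3/50 each.
Living: Haruki, Takeshi, Noboru, Ryo, Yoshiko, Hana, Satoshi, Yori, and Daichi — each takes 3/50.
Deceased: Fumio. That 3/50 share is carried to generation 3.
At generation 3 (Emiko) there are 1 shares of (3/50)/1 = 3/50 each.
Living: Emiko — each takes 3/50.

Daichi 3/50; Emiko 3/50; Hana 3/50; Haruki 3/50; Kaede 1/5; Noboru 3/50; Ryo 3/50; Sachiko 1/5; Satoshi 3/50; Takeshi 3/50; Yori 3/50; Yoshiko 3/50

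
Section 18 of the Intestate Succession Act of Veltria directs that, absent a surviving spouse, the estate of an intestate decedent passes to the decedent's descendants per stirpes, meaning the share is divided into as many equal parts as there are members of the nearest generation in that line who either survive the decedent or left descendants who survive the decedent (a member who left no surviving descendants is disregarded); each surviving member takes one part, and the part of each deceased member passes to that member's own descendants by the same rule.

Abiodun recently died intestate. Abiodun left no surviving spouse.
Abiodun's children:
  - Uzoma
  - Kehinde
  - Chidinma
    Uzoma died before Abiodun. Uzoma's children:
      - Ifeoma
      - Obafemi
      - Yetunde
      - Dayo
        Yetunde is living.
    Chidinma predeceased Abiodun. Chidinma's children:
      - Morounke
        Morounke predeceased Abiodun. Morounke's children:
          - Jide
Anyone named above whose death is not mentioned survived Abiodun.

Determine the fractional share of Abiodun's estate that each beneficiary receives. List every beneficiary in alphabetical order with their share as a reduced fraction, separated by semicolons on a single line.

There is no surviving spouse, so the entire estate passes to Abiodun's descendants per stirpes.
The estate is divided into 3 equal shares of 1/3 among Uzoma, Kehinde, Chidinma.
Uzoma predeceased; the 1/3 allotted to Uzoma's branch passes to Uzoma's issue by representation.
The 1/3 is divided into 4 equal shares of 1/12 among Ifeoma, Obafemi, Yetunde, Dayo.
Ifeoma is living and takes 1/12.
Obafemi is living and takes 1/12.
Yetunde is living and takes 1/12.
Dayo is living and takes 1/12.
Kehinde is living and takes 1/3.
Chidinma predeceased; the 1/3 allotted to Chidinma's branch passes to Chidinma's issue by representation.
Morounke's line is the sole branch at this level, so the full 1/3 passes to Morounke's issue by representation.
Jide is the sole taker at this level and receives the full 1/3.

Dayo 1/12; Ifeoma 1/12; Jide 1/3; Kehinde 1/3; Obafemi 1/12; Yetunde 1/12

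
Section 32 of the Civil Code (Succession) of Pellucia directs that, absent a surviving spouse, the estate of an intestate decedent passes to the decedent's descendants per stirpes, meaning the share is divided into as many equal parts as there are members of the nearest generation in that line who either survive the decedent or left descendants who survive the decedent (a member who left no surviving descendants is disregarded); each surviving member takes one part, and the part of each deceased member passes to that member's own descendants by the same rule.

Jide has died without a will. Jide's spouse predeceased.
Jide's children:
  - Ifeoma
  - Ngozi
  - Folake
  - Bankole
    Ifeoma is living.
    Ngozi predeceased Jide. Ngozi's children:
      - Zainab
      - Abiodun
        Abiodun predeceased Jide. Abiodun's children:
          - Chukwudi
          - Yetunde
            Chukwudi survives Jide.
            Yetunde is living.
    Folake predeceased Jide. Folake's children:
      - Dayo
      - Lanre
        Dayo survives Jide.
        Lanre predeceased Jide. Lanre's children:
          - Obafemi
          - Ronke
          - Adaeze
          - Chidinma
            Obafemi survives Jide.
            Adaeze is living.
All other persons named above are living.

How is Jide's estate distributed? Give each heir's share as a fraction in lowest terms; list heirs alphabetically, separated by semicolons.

There is no surviving spouse, so the entire estate passes to Jide's descendants per stirpes.
The estate is divided into 4 equal shares of 1/4 among Ifeoma, Ngozi, Folake, Bankole.
Ifeoma is living and takes 1/4.
Ngozi predeceased; the 1/4 allotted to Ngozi's branch passes to Ngozi's issue by representation.
The 1/4 is divided into 2 equal shares of 1/8 among Zainab, Abiodun.
Zainab is living and takes 1/8.
Abiodun predeceased; the 1/8 allotted to Abiodun's branch passes to Abiodun's issue by representation.
The 1/8 is divided into 2 equal shares of 1/16 among Chukwudi, Yetunde.
Chukwudi is living and takes 1/16.
Yetunde is living and takes 1/16.
Folake predeceased; the 1/4 allotted to Folake's branch passes to Folake's issue by representation.
The 1/4 is divided into 2 equal shares of 1/8 among Dayo, Lanre.
Dayo is living and takes 1/8.
Lanre predeceased; the 1/8 allotted to Lanre's branch passes to Lanre's issue by representation.
The 1/8 is divided into 4 equal shares of 1/32 among Obafemi, Ronke, Adaeze, Chidinma.
Obafemi is living and takes 1/32.
Ronke is living and takes 1/32.
Adaeze is living and takes 1/32.
Chidinma is living and takes 1/32.
Bankole is living and takes 1/4.

Adaeze 1/32; Bankole 1/4; Chidinma 1/32; Chukwudi 1/16; Dayo 1/8; Ifeoma 1/4; Obafemi 1/32; Ronke 1/32; Yetunde 1/16; Zainab 1/8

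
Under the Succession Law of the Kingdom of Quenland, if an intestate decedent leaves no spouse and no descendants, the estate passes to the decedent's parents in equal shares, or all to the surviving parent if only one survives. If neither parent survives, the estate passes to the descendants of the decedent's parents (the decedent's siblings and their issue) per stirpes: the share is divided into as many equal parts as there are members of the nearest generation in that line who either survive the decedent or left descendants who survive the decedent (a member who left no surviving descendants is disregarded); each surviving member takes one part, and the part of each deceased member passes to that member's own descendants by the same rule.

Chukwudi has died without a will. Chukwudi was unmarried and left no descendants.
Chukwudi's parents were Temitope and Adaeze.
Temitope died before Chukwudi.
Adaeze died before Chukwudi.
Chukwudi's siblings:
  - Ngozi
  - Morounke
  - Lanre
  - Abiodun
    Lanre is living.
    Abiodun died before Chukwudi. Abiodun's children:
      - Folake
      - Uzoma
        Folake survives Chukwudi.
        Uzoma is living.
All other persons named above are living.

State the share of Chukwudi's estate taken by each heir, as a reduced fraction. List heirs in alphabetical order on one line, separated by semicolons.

Neither parent survives and there are no descendants, so the estate passes to Chukwudi's siblings and their issue per stirpes.
The estate is divided into 4 equal shares of 1/4 among Ngozi, Morounke, Lanre, Abiodun.
Ngozi is living and takes 1/4.
Morounke is living and takes 1/4.
Lanre is living and takes 1/4.
Abiodun predeceased; the 1/4 allotted to Abiodun's branch passes to Abiodun's issue by representation.
The 1/4 is divided into 2 equal shares of 1/8 among Folake, Uzoma.
Folake is living and takes 1/8.
Uzoma is living and takes 1/8.

Folake 1/8; Lanre 1/4; Morounke 1/4; Ngozi 1/4; Uzoma 1/8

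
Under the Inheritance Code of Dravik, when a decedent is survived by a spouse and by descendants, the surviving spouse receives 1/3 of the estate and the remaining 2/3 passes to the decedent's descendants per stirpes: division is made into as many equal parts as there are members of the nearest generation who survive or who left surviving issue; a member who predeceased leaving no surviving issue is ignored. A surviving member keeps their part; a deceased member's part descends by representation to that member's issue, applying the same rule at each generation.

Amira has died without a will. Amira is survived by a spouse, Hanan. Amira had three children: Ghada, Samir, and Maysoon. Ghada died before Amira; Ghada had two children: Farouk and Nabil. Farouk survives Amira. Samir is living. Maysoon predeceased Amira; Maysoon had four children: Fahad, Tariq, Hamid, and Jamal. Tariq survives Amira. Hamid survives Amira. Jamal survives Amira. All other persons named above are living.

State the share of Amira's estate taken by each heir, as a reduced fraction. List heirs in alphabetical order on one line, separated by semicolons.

Fahad 1/18; Farouk 1/9; Hamid 1/18; Hanan 1/3; Jamal 1/18; Nabil 1/9; Samir 2/9; Tariq 1/18

Hanan, as surviving spouse, takes 1/3.
The remaining 2/3 passes to Amira's descendants per stirpes.
The 2/3 is divided into 3 equal shares of 2/9 among Ghada, Samir, Maysoon.
Ghada predeceased; the 2/9 allotted to Ghada's branch passes to Ghada's issue by representation.
The 2/9 is divided into 2 equal shares of 1/9 among Farouk, Nabil.
Farouk is living and takes 1/9.
Nabil is living and takes 1/9.
Samir is living and takes 2/9.
Maysoon predeceased; the 2/9 allotted to Maysoon's branch passes to Maysoon's issue by representation.
The 2/9 is divided into 4 equal shares of 1/18 among Fahad, Tariq, Hamid, Jamal.
Fahad is living and takes 1/18.
Tariq is living and takes 1/18.
Hamid is living and takes 1/18.
Jamal is living and takes 1/18.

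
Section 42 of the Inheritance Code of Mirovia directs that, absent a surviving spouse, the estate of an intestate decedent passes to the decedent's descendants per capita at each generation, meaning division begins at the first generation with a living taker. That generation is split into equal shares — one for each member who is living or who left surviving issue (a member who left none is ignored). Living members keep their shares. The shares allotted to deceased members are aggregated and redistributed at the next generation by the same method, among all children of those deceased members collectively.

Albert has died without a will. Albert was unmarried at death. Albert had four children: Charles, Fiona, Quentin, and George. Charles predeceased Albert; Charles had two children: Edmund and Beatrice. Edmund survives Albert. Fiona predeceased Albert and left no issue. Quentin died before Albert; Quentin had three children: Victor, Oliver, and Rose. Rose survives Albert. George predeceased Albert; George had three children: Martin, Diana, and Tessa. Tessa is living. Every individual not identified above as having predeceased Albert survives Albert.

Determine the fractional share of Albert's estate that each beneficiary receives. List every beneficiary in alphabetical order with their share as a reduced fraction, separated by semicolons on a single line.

There is no surviving spouse, so the entire estate passes to Albert's descendants per capita at each generation.
No one at generation 1 (Charles, Quentin, George) is living; moving to the next generation.
At generation 2 (Edmund, Beatrice, Victor, Oliver, Rose, Martin, Diana, Tessa) there are 8 shares of (1)/8 = 1/8 each.
Living: Edmund, Beatrice, Victor, Oliver, Rose, Martin, Diana, and Tessa — each takes 1/8.

Beatrice 1/8; Diana 1/8; Edmund 1/8; Martin 1/8; Oliver 1/8; Rose 1/8; Tessa 1/8; Victor 1/8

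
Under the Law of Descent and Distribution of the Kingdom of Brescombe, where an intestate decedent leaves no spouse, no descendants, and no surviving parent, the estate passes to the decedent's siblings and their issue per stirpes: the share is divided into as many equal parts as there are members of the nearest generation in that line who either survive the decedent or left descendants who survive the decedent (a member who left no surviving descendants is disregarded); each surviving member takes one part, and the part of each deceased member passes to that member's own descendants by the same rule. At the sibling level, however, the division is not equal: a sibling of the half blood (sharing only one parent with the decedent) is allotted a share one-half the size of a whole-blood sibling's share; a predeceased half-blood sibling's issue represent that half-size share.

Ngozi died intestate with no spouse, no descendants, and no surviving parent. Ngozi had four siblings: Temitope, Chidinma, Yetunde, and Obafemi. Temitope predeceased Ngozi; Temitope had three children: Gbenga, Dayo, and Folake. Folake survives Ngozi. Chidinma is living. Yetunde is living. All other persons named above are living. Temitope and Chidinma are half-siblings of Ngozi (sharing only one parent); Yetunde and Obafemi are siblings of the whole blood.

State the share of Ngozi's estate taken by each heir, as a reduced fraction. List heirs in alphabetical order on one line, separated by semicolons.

Chidinma 1/6; Dayo 1/18; Folake 1/18; Gbenga 1/18; Obafemi 1/3; Yetunde 1/3

No spouse, descendants, or parent survives, so the estate passes to Ngozi's siblings per stirpes.
Half-blood siblings count for one-half the weight of whole-blood siblings at the initial division.
Dividing 1 in proportion to weights (total weight 3): Temitope (weight 1/2) → 1/6; Chidinma (weight 1/2) → 1/6; Yetunde (weight 1) → 1/3; Obafemi (weight 1) → 1/3.
Temitope predeceased; the 1/6 allotted to Temitope's branch passes to Temitope's issue by representation.
The 1/6 is divided into 3 equal shares of 1/18 among Gbenga, Dayo, Folake.
Gbenga is living and takes 1/18.
Dayo is living and takes 1/18.
Folake is living and takes 1/18.
Chidinma is living and takes 1/6.
Yetunde is living and takes 1/3.
Obafemi is living and takes 1/3.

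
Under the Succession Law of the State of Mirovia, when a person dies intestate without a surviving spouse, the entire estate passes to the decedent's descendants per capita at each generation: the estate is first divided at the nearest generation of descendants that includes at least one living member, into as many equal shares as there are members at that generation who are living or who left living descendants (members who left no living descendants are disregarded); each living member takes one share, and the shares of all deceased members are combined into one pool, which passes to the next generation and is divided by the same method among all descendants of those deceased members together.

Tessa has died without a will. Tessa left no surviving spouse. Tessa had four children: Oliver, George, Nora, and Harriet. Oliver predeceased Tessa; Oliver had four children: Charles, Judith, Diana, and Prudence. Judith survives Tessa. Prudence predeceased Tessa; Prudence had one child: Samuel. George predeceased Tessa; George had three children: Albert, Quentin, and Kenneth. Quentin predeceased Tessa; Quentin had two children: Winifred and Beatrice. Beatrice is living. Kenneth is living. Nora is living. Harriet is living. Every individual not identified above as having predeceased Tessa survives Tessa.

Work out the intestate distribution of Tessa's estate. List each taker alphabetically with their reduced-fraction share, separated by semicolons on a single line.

Albert 1/14; Beatrice 1/21; Charles 1/14; Diana 1/14; Harriet 1/4; Judith 1/14; Kenneth 1/14; Nora 1/4; Samuel 1/21; Winifred 1/21

There is no surviving spouse, so the entire estate passes to Tessa's descendants per capita at each generation.
At generation 1 (Oliver, George, Nora, Harriet) there are 4 shares of (1)/4 = 1/4 each.
Living: Nora and Harriet — each takes 1/4.
Deceased: Oliver and George. Their combined 1/2 is pooled and carried to generation 2.
At generation 2 (Charles, Judith, Diana, Prudence, Albert, Quentin, Kenneth) there are 7 shares of (1/2)/7 = 1/14 each.
Living: Charles, Judith, Diana, Albert, and Kenneth — each takes 1/14.
Deceased: Prudence and Quentin. Their combined 1/7 is pooled and carried to generation 3.
At generation 3 (Samuel, Winifred, Beatrice) there are 3 shares of (1/7)/3 = 1/21 each.
Living: Samuel, Winifred, and Beatrice — each takes 1/21.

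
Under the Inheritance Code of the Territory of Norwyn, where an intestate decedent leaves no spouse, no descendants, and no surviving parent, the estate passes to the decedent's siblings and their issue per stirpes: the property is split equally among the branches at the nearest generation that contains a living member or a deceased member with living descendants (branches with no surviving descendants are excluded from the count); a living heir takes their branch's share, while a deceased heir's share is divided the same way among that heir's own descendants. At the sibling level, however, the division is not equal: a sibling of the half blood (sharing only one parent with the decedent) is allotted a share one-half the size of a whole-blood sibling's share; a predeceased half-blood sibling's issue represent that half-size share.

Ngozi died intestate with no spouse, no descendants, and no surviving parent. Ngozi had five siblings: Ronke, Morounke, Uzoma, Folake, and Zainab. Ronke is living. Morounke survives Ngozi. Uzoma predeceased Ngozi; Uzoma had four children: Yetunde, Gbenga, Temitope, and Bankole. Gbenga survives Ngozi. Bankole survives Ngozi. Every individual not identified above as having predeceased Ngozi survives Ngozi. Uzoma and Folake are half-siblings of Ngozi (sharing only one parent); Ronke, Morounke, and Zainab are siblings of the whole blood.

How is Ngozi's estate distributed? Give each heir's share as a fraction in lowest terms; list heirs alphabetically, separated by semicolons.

Bankole 1/32; Folake 1/8; Gbenga 1/32; Morounke 1/4; Ronke 1/4; Temitope 1/32; Yetunde 1/32; Zainab 1/4

No spouse, descendants, or parent survives, so the estate passes to Ngozi's siblings per stirpes.
Half-blood siblings count for one-half the weight of whole-blood siblings at the initial division.
Dividing 1 in proportion to weights (total weight 4): Ronke (weight 1) → 1/4; Morounke (weight 1) → 1/4; Uzoma (weight 1/2) → 1/8; Folake (weight 1/2) → 1/8; Zainab (weight 1) → 1/4.
Ronke is living and takes 1/4.
Morounke is living and takes 1/4.
Uzoma predeceased; the 1/8 allotted to Uzoma's branch passes to Uzoma's issue by representation.
The 1/8 is divided into 4 equal shares of 1/32 among Yetunde, Gbenga, Temitope, Bankole.
Yetunde is living and takes 1/32.
Gbenga is living and takes 1/32.
Temitope is living and takes 1/32.
Bankole is living and takes 1/32.
Folake is living and takes 1/8.
Zainab is living and takes 1/4.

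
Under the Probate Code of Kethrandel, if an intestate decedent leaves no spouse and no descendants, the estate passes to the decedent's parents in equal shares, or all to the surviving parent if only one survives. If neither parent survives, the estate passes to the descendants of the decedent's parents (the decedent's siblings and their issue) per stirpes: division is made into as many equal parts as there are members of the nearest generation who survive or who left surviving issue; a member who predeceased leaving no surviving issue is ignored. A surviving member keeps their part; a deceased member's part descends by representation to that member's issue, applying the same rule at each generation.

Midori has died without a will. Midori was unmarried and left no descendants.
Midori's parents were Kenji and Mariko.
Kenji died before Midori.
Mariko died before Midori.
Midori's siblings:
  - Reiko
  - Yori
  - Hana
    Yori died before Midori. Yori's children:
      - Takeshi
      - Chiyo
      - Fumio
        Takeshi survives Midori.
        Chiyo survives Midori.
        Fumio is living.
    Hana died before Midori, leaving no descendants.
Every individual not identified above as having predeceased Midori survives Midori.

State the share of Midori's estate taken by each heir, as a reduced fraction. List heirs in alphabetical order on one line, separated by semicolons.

Chiyo 1/6; Fumio 1/6; Reiko 1/2; Takeshi 1/6

Neither parent survives and there are no descendants, so the estate passes to Midori's siblings and their issue per stirpes.
Hana left no surviving issue, so that branch lapses and is disregarded.
The estate is divided into 2 equal shares of 1/2 among Reiko, Yori.
Reiko is living and takes 1/2.
Yori predeceased; the 1/2 allotted to Yori's branch passes to Yori's issue by representation.
The 1/2 is divided into 3 equal shares of 1/6 among Takeshi, Chiyo, Fumio.
Takeshi is living and takes 1/6.
Chiyo is living and takes 1/6.
Fumio is living and takes 1/6.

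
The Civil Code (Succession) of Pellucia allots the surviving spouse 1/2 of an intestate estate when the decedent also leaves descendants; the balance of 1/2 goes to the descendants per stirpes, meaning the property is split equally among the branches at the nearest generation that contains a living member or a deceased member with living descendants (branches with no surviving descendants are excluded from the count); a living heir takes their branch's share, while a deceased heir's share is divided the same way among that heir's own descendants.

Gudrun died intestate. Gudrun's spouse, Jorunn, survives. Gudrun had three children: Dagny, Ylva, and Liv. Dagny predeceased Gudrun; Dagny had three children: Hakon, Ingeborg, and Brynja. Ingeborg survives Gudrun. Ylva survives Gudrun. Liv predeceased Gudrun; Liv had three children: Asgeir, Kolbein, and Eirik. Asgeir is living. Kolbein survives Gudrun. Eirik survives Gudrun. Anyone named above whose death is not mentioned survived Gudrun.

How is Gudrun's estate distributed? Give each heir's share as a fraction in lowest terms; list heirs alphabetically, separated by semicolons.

Jorunn, as surviving spouse, takes 1/2.
The remaining 1/2 passes to Gudrun's descendants per stirpes.
The 1/2 is divided into 3 equal shares of 1/6 among Dagny, Ylva, Liv.
Dagny predeceased; the 1/6 allotted to Dagny's branch passes to Dagny's issue by representation.
The 1/6 is divided into 3 equal shares of 1/18 among Hakon, Ingeborg, Brynja.
Hakon is living and takes 1/18.
Ingeborg is living and takes 1/18.
Brynja is living and takes 1/18.
Ylva is living and takes 1/6.
Liv predeceased; the 1/6 allotted to Liv's branch passes to Liv's issue by representation.
The 1/6 is divided into 3 equal shares of 1/18 among Asgeir, Kolbein, Eirik.
Asgeir is living and takes 1/18.
Kolbein is living and takes 1/18.
Eirik is living and takes 1/18.

Asgeir 1/18; Brynja 1/18; Eirik 1/18; Hakon 1/18; Ingeborg 1/18; Jorunn 1/2; Kolbein 1/18; Ylva 1/6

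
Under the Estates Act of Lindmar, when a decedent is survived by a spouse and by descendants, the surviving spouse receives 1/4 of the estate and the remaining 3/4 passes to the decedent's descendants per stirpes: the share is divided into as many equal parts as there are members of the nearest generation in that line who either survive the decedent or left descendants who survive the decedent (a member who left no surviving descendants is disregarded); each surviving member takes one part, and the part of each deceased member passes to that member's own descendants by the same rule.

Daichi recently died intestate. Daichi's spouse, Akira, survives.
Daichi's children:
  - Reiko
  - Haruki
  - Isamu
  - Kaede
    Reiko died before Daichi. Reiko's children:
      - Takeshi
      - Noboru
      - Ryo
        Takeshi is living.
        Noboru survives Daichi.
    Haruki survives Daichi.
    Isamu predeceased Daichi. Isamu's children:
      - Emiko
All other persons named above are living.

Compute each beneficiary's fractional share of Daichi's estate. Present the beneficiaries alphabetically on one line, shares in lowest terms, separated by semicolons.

Akira, as surviving spouse, takes 1/4.
The remaining 3/4 passes to Daichi's descendants per stirpes.
The 3/4 is divided into 4 equal shares of 3/16 among Reiko, Haruki, Isamu, Kaede.
Reiko predeceased; the 3/16 allotted to Reiko's branch passes to Reiko's issue by representation.
The 3/16 is divided into 3 equal shares of 1/16 among Takeshi, Noboru, Ryo.
Takeshi is living and takes 1/16.
Noboru is living and takes 1/16.
Ryo is living and takes 1/16.
Haruki is living and takes 3/16.
Isamu predeceased; the 3/16 allotted to Isamu's branch passes to Isamu's issue by representation.
Emiko is the sole taker at this level and receives the full 3/16.
Kaede is living and takes 3/16.

Akira 1/4; Emiko 3/16; Haruki 3/16; Kaede 3/16; Noboru 1/16; Ryo 1/16; Takeshi 1/16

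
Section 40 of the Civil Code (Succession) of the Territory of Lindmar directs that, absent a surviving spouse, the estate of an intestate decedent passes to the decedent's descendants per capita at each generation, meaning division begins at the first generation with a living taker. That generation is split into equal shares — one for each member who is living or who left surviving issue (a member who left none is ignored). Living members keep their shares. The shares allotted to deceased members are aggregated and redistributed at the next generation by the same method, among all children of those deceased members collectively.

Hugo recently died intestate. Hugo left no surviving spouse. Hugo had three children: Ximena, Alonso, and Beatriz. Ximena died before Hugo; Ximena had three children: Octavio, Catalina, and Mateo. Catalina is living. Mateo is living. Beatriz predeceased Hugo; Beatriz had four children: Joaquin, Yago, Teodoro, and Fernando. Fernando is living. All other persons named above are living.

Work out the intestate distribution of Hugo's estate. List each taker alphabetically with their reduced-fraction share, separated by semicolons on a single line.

Alonso 1/3; Catalina 2/21; Fernando 2/21; Joaquin 2/21; Mateo 2/21; Octavio 2/21; Teodoro 2/21; Yago 2/21

There is no surviving spouse, so the entire estate passes to Hugo's descendants per capita at each generation.
At generation 1 (Ximena, Alonso, Beatriz) there are 3 shares of (1)/3 = 1/3 each.
Living: Alonso — each takes 1/3.
Deceased: Ximena and Beatriz. Their combined 2/3 is pooled and carried to generation 2.
At generation 2 (Octavio, Catalina, Mateo, Joaquin, Yago, Teodoro, Fernando) there are 7 shares of (2/3)/7 = 2/21 each.
Living: Octavio, Catalina, Mateo, Joaquin, Yago, Teodoro, and Fernando — each takes 2/21.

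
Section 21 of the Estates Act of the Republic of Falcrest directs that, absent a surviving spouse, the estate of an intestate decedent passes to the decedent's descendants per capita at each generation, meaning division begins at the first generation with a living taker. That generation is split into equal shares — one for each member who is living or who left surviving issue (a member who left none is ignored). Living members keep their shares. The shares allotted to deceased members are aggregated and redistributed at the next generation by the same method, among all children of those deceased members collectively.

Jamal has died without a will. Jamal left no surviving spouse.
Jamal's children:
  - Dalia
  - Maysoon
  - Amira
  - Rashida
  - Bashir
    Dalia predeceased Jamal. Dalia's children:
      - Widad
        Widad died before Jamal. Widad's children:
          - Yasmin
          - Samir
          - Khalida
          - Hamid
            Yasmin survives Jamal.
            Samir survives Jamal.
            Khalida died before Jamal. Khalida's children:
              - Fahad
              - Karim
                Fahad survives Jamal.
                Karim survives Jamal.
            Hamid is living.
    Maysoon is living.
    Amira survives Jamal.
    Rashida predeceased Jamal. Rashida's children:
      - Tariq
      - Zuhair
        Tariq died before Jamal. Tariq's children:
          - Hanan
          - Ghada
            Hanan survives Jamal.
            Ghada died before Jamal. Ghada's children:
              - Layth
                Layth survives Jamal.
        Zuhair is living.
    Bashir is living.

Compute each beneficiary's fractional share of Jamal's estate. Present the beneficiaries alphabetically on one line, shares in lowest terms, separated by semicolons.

Amira 1/5; Bashir 1/5; Fahad 4/135; Hamid 2/45; Hanan 2/45; Karim 4/135; Layth 4/135; Maysoon 1/5; Samir 2/45; Yasmin 2/45; Zuhair 2/15

There is no surviving spouse, so the entire estate passes to Jamal's descendants per capita at each generation.
At generation 1 (Dalia, Maysoon, Amira, Rashida, Bashir) there are 5 shares of (1)/5 = 1/5 each.
Living: Maysoon, Amira, and Bashir — each takes 1/5.
Deceased: Dalia and Rashida. Their combined 2/5 is pooled and carried to generation 2.
At generation 2 (Widad, Tariq, Zuhair) there are 3 shares of (2/5)/3 = 2/15 each.
Living: Zuhair — each takes 2/15.
Deceased: Widad and Tariq. Their combined 4/15 is pooled and carried to generation 3.
At generation 3 (Yasmin, Samir, Khalida, Hamid, Hanan, Ghada) there are 6 shares of (4/15)/6 = 2/45 each.
Living: Yasmin, Samir, Hamid, and Hanan — each takes 2/45.
Deceased: Khalida and Ghada. Their combined 4/45 is pooled and carried to generation 4.
At generation 4 (Fahad, Karim, Layth) there are 3 shares of (4/45)/3 = 4/135 each.
Living: Fahad, Karim, and Layth — each takes 4/135.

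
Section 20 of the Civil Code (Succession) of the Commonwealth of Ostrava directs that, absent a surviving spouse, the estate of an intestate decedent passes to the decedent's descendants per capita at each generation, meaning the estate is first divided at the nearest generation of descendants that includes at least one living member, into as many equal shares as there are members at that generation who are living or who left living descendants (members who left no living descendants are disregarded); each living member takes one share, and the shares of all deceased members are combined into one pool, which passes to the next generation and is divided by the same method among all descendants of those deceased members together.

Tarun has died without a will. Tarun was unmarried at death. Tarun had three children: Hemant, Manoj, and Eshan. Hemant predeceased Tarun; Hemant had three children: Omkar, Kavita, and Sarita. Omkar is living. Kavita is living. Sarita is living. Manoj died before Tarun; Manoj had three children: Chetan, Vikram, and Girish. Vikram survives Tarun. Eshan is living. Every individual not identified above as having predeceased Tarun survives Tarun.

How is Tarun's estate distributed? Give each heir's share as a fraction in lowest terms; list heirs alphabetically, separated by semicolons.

There is no surviving spouse, so the entire estate passes to Tarun's descendants per capita at each generation.
At generation 1 (Hemant, Manoj, Eshan) there are 3 shares of (1)/3 = 1/3 each.
Living: Eshan — each takes 1/3.
Deceased: Hemant and Manoj. Their combined 2/3 is pooled and carried to generation 2.
At generation 2 (Omkar, Kavita, Sarita, Chetan, Vikram, Girish) there are 6 shares of (2/3)/6 = 1/9 each.
Living: Omkar, Kavita, Sarita, Chetan, Vikram, and Girish — each takes 1/9.

Chetan 1/9; Eshan 1/3; Girish 1/9; Kavita 1/9; Omkar 1/9; Sarita 1/9; Vikram 1/9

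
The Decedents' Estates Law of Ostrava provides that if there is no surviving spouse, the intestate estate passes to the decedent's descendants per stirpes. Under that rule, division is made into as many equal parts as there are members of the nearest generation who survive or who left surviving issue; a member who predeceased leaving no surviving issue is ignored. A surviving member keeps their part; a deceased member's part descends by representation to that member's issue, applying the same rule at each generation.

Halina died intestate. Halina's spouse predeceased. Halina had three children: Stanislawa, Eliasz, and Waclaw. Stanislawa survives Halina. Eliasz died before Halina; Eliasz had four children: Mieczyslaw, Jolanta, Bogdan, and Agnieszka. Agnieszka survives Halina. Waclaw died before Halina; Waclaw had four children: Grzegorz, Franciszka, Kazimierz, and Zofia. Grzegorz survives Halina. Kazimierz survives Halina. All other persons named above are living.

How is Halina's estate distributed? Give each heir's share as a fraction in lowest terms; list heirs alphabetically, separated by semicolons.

Agnieszka 1/12; Bogdan 1/12; Franciszka 1/12; Grzegorz 1/12; Jolanta 1/12; Kazimierz 1/12; Mieczyslaw 1/12; Stanislawa 1/3; Zofia 1/12

There is no surviving spouse, so the entire estate passes to Halina's descendants per stirpes.
The estate is divided into 3 equal shares of 1/3 among Stanislawa, Eliasz, Waclaw.
Stanislawa is living and takes 1/3.
Eliasz predeceased; the 1/3 allotted to Eliasz's branch passes to Eliasz's issue by representation.
The 1/3 is divided into 4 equal shares of 1/12 among Mieczyslaw, Jolanta, Bogdan, Agnieszka.
Mieczyslaw is living and takes 1/12.
Jolanta is living and takes 1/12.
Bogdan is living and takes 1/12.
Agnieszka is living and takes 1/12.
Waclaw predeceased; the 1/3 allotted to Waclaw's branch passes to Waclaw's issue by representation.
The 1/3 is divided into 4 equal shares of 1/12 among Grzegorz, Franciszka, Kazimierz, Zofia.
Grzegorz is living and takes 1/12.
Franciszka is living and takes 1/12.
Kazimierz is living and takes 1/12.
Zofia is living and takes 1/12.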